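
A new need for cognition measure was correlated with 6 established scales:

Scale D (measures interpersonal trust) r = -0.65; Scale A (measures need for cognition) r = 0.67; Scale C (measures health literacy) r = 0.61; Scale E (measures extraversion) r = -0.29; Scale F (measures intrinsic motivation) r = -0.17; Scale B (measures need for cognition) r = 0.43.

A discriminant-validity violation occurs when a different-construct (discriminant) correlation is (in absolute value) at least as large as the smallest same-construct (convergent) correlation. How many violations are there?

Convergent (same construct = need for cognition): Scale A, Scale B.
Smallest convergent = 0.43. Discriminant |r|: 0.65, 0.61, 0.29, 0.17; count ≥ 0.43 → 2.

2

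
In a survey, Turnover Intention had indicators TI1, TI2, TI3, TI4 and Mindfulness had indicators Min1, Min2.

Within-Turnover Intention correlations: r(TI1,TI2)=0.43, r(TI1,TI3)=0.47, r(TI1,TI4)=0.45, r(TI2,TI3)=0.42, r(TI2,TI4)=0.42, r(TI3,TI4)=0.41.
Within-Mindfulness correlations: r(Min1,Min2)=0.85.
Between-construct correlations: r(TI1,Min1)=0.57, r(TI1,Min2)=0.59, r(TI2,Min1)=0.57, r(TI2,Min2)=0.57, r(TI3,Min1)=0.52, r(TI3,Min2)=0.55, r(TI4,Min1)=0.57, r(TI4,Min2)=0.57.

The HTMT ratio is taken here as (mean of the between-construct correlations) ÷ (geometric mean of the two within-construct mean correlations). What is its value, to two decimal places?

0.93

Mean between = 4.51/8 = 0.5638.
Mean within-TI = 2.60/6 = 0.4333; mean within-Min = 0.85/1 = 0.8500.
Geometric mean = √(0.4333 × 0.8500) = 0.6069.
HTMT = 0.5638 / 0.6069 = 0.93.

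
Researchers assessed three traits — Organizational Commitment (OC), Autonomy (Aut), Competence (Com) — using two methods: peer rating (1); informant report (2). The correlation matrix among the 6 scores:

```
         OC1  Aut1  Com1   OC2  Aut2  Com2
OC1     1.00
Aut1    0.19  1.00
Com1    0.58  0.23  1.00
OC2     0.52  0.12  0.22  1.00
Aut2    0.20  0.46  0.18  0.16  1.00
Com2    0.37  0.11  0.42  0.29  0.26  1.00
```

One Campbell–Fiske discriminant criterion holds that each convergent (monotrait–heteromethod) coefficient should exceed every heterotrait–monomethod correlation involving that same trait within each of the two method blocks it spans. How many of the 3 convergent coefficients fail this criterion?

2

Each convergent coefficient versus the relevant comparison correlations:
OC (methods 1·2): 0.52 vs {0.19, 0.16, 0.58, 0.29} → fail.
Aut (methods 1·2): 0.46 vs {0.19, 0.16, 0.23, 0.26} → pass.
Com (methods 1·2): 0.42 vs {0.58, 0.29, 0.23, 0.26} → fail.
2 of 3 fail.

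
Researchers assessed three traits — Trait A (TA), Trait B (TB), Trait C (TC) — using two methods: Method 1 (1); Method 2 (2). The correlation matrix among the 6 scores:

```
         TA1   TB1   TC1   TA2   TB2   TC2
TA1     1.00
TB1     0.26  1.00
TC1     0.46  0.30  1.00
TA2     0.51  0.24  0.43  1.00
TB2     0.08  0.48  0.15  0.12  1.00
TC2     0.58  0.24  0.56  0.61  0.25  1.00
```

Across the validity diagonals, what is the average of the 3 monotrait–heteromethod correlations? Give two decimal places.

Convergent values: 0.51, 0.48, 0.56; mean = 1.55/3 = 0.52.

0.52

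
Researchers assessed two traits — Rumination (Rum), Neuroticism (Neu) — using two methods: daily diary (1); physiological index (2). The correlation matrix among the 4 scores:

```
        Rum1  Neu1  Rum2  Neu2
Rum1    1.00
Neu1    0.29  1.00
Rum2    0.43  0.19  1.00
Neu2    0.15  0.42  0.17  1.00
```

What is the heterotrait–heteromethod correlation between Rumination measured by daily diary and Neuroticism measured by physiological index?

0.15

Different traits and methods: r(Rum1, Neu2) = 0.15.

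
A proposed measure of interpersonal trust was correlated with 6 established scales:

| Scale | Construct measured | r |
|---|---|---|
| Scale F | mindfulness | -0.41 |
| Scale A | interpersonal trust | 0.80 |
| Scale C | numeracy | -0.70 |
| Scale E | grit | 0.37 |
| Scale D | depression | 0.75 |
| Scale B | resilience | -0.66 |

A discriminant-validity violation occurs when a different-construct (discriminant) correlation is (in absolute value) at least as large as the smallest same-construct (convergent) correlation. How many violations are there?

Convergent (same construct = interpersonal trust): Scale A.
Smallest convergent = 0.80. Discriminant |r|: 0.41, 0.70, 0.37, 0.75, 0.66; count ≥ 0.80 → 0.

0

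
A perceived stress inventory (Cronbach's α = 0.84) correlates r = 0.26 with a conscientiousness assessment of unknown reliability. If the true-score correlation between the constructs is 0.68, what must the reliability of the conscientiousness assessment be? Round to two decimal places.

0.17

r_true = r_obs / √(r_xx · r_yy) ⇒ 0.68 = 0.26 / √(0.84 · r_yy).
√(0.84 · r_yy) = 0.26 / 0.68 = 0.3824; 0.84 · r_yy = 0.1462; r_yy = 0.1462 / 0.84 ≈ 0.17.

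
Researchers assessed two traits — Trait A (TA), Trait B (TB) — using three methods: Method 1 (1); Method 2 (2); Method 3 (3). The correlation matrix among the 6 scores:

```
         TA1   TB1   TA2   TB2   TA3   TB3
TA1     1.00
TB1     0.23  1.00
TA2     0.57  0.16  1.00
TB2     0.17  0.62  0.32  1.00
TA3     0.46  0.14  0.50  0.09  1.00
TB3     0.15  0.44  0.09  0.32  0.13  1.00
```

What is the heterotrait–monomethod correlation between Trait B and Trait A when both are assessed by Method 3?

Different traits, same method: r(TB3, TA3) = 0.13.

0.13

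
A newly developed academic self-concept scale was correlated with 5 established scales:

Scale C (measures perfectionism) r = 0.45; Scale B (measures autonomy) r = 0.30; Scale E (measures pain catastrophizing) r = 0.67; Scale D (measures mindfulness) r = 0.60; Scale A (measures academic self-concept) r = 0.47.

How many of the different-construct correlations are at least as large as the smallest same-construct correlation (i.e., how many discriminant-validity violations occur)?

2

Convergent (same construct = academic self-concept): Scale A.
Smallest convergent = 0.47. Discriminant values: 0.45, 0.30, 0.67, 0.60; count ≥ 0.47 → 2.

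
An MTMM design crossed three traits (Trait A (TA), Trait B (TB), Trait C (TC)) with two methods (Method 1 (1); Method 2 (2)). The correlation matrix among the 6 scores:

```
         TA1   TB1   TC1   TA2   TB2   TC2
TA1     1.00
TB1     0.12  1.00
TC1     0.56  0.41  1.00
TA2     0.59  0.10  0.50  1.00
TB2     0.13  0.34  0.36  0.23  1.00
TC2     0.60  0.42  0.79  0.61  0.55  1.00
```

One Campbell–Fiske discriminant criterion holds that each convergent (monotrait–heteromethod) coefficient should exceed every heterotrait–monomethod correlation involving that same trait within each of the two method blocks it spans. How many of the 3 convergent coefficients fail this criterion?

2

Convergent coefficients and their comparison sets:
TA (methods 1·2): 0.59 vs {0.12, 0.23, 0.56, 0.61} → fail.
TB (methods 1·2): 0.34 vs {0.12, 0.23, 0.41, 0.55} → fail.
TC (methods 1·2): 0.79 vs {0.56, 0.61, 0.41, 0.55} → pass.
2 of 3 fail.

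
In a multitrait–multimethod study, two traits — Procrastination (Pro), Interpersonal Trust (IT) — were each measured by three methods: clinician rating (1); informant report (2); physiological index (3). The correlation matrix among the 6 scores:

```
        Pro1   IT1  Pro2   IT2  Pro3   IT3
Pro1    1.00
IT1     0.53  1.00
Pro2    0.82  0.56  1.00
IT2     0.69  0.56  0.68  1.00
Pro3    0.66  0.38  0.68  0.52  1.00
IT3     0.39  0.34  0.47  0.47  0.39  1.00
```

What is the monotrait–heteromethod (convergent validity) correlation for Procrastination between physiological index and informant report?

0.68

Same trait (Pro), different methods: r(Pro3, Pro2) = 0.68.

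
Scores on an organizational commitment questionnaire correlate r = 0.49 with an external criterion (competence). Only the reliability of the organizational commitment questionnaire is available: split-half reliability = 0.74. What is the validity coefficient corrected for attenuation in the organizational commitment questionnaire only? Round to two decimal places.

Single correction: r_c = r_obs / √r_xx = 0.49 / √0.74 = 0.49 / 0.8602 ≈ 0.57.

0.57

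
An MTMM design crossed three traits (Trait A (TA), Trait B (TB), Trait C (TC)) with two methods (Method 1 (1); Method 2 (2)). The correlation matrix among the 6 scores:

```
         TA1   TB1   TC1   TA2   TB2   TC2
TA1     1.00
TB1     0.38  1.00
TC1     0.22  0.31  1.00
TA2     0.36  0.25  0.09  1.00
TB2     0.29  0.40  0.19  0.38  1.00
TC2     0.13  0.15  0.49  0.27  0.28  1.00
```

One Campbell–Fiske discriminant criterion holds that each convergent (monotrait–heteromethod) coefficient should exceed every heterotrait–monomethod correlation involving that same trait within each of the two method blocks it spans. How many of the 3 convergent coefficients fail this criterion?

1

Each convergent coefficient versus the relevant comparison correlations:
TA (methods 1·2): 0.36 vs {0.38, 0.38, 0.22, 0.27} → fail.
TB (methods 1·2): 0.40 vs {0.38, 0.38, 0.31, 0.28} → pass.
TC (methods 1·2): 0.49 vs {0.22, 0.27, 0.31, 0.28} → pass.
1 of 3 fail.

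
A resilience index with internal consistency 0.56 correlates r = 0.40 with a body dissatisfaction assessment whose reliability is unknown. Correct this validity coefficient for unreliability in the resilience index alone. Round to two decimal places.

Single correction: r_c = r_obs / √r_xx = 0.40 / √0.56 = 0.40 / 0.7483 ≈ 0.53.

0.53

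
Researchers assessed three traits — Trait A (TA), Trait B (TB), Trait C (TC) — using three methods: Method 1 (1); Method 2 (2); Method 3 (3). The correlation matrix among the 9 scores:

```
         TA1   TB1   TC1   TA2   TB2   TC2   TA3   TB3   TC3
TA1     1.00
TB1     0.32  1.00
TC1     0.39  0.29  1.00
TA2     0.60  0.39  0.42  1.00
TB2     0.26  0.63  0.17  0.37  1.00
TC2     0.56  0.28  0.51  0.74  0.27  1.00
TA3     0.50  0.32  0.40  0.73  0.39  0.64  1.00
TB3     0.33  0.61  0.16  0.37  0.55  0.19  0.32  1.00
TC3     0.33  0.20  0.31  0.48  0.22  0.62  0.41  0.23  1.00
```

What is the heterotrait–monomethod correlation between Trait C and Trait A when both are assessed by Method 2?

Different traits, same method: r(TC2, TA2) = 0.74.

0.74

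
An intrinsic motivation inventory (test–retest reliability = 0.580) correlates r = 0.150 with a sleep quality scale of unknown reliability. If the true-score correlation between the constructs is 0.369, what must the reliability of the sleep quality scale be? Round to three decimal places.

r_true = r_obs / √(r_xx · r_yy) ⇒ 0.369 = 0.150 / √(0.580 · r_yy).
√(0.580 · r_yy) = 0.150 / 0.369 = 0.4065; 0.580 · r_yy = 0.1652; r_yy = 0.1652 / 0.580 ≈ 0.285.

0.285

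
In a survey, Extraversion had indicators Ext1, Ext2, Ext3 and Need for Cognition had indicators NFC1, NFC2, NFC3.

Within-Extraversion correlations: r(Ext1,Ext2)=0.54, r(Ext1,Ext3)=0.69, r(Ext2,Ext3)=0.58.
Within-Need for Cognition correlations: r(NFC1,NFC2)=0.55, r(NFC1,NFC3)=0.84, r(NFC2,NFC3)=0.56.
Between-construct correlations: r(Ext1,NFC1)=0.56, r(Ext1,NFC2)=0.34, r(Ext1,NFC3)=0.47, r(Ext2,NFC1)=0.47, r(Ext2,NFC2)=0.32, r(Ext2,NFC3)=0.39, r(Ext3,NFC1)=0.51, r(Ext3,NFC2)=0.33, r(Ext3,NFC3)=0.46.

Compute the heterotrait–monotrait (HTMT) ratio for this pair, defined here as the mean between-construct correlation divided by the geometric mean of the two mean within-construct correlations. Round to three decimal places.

0.683

Mean between = 3.85/9 = 0.4278.
Mean within-Ext = 1.81/3 = 0.6033; mean within-NFC = 1.95/3 = 0.6500.
Geometric mean = √(0.6033 × 0.6500) = 0.6262.
HTMT = 0.4278 / 0.6262 = 0.683.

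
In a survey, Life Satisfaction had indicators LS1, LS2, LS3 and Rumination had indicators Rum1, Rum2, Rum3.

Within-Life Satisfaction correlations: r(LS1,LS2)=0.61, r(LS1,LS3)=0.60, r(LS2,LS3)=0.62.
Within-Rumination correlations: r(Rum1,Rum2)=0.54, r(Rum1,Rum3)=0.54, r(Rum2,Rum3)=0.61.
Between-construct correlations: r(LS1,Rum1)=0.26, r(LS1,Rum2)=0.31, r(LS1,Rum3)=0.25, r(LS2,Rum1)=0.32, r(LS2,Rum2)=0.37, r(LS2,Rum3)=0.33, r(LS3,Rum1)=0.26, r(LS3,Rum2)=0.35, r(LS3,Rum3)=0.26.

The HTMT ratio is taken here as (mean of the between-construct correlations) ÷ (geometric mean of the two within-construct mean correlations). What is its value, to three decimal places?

0.514

Mean between = 2.71/9 = 0.3011.
Mean within-LS = 1.83/3 = 0.6100; mean within-Rum = 1.69/3 = 0.5633.
Geometric mean = √(0.6100 × 0.5633) = 0.5862.
HTMT = 0.3011 / 0.5862 = 0.514.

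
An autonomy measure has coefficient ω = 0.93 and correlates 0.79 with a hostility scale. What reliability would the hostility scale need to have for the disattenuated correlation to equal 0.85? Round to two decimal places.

0.93

r_true = r_obs / √(r_xx · r_yy) ⇒ 0.85 = 0.79 / √(0.93 · r_yy).
√(0.93 · r_yy) = 0.79 / 0.85 = 0.9294; 0.93 · r_yy = 0.8638; r_yy = 0.8638 / 0.93 ≈ 0.93.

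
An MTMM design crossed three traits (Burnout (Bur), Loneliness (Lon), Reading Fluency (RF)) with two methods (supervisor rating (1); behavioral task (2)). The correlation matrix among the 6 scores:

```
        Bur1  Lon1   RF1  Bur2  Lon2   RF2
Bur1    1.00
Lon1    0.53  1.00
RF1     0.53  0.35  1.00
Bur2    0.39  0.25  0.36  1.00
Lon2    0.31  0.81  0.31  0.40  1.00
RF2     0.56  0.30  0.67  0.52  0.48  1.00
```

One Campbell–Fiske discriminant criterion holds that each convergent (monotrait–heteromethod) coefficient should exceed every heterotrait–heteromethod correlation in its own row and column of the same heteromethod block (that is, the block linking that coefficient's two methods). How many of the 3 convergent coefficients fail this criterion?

Checking each validity diagonal entry against its comparison values:
Bur (methods 1·2): 0.39 vs {0.31, 0.25, 0.56, 0.36} → fail.
Lon (methods 1·2): 0.81 vs {0.25, 0.31, 0.30, 0.31} → pass.
RF (methods 1·2): 0.67 vs {0.36, 0.56, 0.31, 0.30} → pass.
1 of 3 fail.

1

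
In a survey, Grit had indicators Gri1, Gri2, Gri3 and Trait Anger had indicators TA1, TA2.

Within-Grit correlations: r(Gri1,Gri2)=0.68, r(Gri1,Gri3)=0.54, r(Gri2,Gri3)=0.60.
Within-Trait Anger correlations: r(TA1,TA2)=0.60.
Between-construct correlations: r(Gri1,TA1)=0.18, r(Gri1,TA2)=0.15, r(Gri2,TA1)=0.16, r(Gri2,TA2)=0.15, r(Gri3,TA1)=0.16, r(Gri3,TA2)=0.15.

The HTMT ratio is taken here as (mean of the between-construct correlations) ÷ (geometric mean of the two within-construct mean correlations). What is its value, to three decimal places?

0.262

Between-construct mean = 0.95/6 = 0.1583.
Mean within-Gri = 1.82/3 = 0.6067; mean within-TA = 0.60/1 = 0.6000.
Geometric mean = √(0.6067 × 0.6000) = 0.6033.
HTMT = 0.1583 / 0.6033 = 0.262.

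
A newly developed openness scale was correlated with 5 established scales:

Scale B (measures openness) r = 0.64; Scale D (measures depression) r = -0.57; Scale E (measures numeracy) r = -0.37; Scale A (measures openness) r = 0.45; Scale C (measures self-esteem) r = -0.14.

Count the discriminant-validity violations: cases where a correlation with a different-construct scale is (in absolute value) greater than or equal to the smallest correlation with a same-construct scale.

Convergent (same construct = openness): Scale B, Scale A.
Smallest convergent = 0.45. Discriminant |r|: 0.57, 0.37, 0.14; count ≥ 0.45 → 1.

1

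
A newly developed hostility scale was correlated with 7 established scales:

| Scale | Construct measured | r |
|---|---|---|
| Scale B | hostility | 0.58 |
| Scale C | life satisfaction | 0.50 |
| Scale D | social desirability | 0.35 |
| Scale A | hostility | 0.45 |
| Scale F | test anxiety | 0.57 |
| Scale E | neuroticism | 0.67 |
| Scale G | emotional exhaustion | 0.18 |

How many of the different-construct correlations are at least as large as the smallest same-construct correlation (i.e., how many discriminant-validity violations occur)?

Convergent (same construct = hostility): Scale B, Scale A.
Smallest convergent = 0.45. Discriminant values: 0.50, 0.35, 0.57, 0.67, 0.18; count ≥ 0.45 → 3.

3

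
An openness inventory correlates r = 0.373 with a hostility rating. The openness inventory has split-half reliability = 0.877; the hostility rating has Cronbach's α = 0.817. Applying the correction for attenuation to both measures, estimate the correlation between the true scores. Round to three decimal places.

r_true = r_obs / √(r_xx · r_yy) = 0.373 / √(0.877 × 0.817) = 0.373 / √0.716509 = 0.373 / 0.8465 ≈ 0.441.

0.441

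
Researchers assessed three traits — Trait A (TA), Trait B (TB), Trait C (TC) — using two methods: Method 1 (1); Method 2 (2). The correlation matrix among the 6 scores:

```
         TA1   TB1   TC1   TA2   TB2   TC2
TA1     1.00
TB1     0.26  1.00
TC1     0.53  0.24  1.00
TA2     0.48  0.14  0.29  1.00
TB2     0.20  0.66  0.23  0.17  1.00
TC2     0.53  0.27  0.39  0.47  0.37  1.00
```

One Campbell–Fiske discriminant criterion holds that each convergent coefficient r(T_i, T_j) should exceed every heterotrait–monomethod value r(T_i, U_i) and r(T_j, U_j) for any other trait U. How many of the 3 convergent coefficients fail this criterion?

2

Each convergent coefficient versus the relevant comparison correlations:
TA (methods 1·2): 0.48 vs {0.26, 0.17, 0.53, 0.47} → fail.
TB (methods 1·2): 0.66 vs {0.26, 0.17, 0.24, 0.37} → pass.
TC (methods 1·2): 0.39 vs {0.53, 0.47, 0.24, 0.37} → fail.
2 of 3 fail.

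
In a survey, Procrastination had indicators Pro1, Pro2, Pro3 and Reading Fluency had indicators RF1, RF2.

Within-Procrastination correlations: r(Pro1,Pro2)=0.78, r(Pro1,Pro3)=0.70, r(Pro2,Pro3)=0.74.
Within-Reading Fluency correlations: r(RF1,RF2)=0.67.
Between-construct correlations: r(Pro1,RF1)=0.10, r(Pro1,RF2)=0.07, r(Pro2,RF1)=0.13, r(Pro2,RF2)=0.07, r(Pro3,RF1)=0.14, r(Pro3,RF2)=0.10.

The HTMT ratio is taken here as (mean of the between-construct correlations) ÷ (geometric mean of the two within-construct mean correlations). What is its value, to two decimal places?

Mean heterotrait r = 0.61/6 = 0.1017.
Mean within-Pro = 2.22/3 = 0.7400; mean within-RF = 0.67/1 = 0.6700.
Geometric mean = √(0.7400 × 0.6700) = 0.7041.
HTMT = 0.1017 / 0.7041 = 0.14.

0.14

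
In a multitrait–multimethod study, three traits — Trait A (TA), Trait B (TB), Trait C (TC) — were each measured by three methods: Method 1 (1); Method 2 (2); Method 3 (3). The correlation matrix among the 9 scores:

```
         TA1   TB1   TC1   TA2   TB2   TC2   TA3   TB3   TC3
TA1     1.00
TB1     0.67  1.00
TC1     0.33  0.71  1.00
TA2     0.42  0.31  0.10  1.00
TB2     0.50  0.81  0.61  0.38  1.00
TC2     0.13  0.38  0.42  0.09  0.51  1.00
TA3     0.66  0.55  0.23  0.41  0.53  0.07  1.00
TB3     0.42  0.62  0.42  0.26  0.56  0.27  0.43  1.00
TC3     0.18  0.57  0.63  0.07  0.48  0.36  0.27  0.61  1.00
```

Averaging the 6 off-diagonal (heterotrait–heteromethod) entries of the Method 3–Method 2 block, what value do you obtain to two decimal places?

0.28

HTHM values (method 3 × method 2): 0.53, 0.07, 0.26, 0.27, 0.07, 0.48; mean = 1.68/6 = 0.28.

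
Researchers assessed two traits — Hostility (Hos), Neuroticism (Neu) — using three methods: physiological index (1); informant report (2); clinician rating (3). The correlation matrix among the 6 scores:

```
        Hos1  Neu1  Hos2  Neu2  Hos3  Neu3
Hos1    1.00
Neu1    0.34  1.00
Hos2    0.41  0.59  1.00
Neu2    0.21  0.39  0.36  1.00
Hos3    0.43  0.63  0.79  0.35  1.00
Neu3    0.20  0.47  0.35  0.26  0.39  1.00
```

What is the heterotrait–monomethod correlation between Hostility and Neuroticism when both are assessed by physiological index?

Different traits, same method: r(Hos1, Neu1) = 0.34.

0.34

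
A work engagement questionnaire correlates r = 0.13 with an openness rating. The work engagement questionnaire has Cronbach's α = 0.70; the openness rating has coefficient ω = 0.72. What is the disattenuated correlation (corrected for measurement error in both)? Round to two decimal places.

0.18

r_true = r_obs / √(r_xx · r_yy) = 0.13 / √(0.70 × 0.72) = 0.13 / √0.5040 = 0.13 / 0.7099 ≈ 0.18.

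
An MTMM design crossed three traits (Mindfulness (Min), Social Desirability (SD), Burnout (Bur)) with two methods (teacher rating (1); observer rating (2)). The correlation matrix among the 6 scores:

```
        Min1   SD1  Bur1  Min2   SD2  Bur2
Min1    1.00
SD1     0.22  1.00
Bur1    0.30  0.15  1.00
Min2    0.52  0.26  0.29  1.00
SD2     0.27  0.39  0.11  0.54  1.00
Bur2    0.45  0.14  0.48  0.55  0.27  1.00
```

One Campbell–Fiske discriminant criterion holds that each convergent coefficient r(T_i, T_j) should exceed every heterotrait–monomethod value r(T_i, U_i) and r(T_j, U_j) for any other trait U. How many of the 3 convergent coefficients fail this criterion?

3

Checking each validity diagonal entry against its comparison values:
Min (methods 1·2): 0.52 vs {0.22, 0.54, 0.30, 0.55} → fail.
SD (methods 1·2): 0.39 vs {0.22, 0.54, 0.15, 0.27} → fail.
Bur (methods 1·2): 0.48 vs {0.30, 0.55, 0.15, 0.27} → fail.
3 of 3 fail.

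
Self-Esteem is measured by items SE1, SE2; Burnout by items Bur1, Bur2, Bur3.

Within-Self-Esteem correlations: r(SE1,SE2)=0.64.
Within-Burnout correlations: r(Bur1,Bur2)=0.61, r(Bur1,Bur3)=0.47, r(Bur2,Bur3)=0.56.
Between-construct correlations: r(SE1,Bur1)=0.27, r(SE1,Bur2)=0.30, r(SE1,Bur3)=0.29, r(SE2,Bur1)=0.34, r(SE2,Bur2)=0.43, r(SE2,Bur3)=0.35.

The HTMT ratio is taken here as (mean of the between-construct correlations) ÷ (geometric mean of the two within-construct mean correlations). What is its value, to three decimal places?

0.558

Between-construct mean = 1.98/6 = 0.3300.
Mean within-SE = 0.64/1 = 0.6400; mean within-Bur = 1.64/3 = 0.5467.
Geometric mean = √(0.6400 × 0.5467) = 0.5915.
HTMT = 0.3300 / 0.5915 = 0.558.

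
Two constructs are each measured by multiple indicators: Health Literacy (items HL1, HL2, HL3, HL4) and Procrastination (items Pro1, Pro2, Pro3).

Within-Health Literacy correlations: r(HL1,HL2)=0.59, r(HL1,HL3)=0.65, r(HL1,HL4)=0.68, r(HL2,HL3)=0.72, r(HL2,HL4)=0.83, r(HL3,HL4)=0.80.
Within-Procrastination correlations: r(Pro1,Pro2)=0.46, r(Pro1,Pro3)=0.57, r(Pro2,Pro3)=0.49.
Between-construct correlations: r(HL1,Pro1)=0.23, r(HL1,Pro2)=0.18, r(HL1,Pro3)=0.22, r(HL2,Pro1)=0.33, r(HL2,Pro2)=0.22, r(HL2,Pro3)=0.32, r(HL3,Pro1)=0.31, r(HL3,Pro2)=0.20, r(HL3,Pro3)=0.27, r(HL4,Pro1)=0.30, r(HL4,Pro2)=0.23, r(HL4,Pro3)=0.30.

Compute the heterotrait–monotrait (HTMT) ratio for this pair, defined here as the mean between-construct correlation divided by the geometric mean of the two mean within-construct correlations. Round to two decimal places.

Mean heterotrait r = 3.11/12 = 0.2592.
Mean within-HL = 4.27/6 = 0.7117; mean within-Pro = 1.52/3 = 0.5067.
Geometric mean = √(0.7117 × 0.5067) = 0.6005.
HTMT = 0.2592 / 0.6005 = 0.43.

0.43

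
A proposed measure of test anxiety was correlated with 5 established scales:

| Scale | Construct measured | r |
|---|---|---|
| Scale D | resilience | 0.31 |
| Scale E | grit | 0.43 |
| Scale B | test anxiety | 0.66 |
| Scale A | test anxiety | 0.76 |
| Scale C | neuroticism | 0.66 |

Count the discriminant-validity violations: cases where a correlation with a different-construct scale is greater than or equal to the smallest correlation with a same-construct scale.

1

Convergent (same construct = test anxiety): Scale B, Scale A.
Smallest convergent = 0.66. Discriminant values: 0.31, 0.43, 0.66; count ≥ 0.66 → 1.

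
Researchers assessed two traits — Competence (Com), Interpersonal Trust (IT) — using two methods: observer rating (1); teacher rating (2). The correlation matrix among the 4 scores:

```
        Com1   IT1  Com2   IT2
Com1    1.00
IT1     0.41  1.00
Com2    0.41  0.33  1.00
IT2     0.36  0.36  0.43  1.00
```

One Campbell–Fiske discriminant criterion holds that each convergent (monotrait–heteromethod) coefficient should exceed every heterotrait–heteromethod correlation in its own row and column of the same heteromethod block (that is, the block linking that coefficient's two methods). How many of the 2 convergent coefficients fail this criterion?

1

Checking each validity diagonal entry against its comparison values:
Com (methods 1·2): 0.41 vs {0.36, 0.33} → pass.
IT (methods 1·2): 0.36 vs {0.33, 0.36} → fail.
1 of 2 fail.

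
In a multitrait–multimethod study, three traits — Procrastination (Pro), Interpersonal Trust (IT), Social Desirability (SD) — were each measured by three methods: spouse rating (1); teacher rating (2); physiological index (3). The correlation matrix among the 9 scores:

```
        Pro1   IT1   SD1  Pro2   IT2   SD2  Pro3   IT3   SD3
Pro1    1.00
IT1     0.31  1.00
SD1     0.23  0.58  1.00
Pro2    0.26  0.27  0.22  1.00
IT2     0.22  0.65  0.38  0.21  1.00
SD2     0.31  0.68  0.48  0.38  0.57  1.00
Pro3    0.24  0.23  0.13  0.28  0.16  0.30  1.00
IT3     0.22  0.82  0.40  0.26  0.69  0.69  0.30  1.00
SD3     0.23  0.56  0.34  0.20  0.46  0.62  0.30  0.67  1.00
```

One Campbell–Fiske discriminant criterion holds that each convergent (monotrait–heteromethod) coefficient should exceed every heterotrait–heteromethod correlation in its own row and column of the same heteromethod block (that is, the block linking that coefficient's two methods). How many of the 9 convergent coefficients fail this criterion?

7

Convergent coefficients and their comparison sets:
Pro (methods 1·2): 0.26 vs {0.22, 0.27, 0.31, 0.22} → fail.
Pro (methods 1·3): 0.24 vs {0.22, 0.23, 0.23, 0.13} → pass.
Pro (methods 2·3): 0.28 vs {0.26, 0.16, 0.20, 0.30} → fail.
IT (methods 1·2): 0.65 vs {0.27, 0.22, 0.68, 0.38} → fail.
IT (methods 1·3): 0.82 vs {0.23, 0.22, 0.56, 0.40} → pass.
IT (methods 2·3): 0.69 vs {0.16, 0.26, 0.46, 0.69} → fail.
SD (methods 1·2): 0.48 vs {0.22, 0.31, 0.38, 0.68} → fail.
SD (methods 1·3): 0.34 vs {0.13, 0.23, 0.40, 0.56} → fail.
SD (methods 2·3): 0.62 vs {0.30, 0.20, 0.69, 0.46} → fail.
7 of 9 fail.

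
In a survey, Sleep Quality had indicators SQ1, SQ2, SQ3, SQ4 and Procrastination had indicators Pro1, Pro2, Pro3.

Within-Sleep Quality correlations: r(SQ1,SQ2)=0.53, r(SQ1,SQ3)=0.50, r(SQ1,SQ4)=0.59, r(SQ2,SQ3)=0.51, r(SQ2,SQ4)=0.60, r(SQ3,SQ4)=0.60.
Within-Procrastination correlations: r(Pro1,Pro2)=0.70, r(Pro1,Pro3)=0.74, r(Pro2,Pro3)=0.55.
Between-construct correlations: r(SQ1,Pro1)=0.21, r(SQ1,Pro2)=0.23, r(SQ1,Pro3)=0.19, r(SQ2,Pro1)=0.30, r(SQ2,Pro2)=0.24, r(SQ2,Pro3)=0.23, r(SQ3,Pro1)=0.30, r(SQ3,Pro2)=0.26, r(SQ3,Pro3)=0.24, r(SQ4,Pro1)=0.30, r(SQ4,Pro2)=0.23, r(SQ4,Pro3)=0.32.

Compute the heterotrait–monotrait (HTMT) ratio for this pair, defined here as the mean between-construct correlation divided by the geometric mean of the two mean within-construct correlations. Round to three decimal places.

Between-construct mean = 3.05/12 = 0.2542.
Mean within-SQ = 3.33/6 = 0.5550; mean within-Pro = 1.99/3 = 0.6633.
Geometric mean = √(0.5550 × 0.6633) = 0.6067.
HTMT = 0.2542 / 0.6067 = 0.419.

0.419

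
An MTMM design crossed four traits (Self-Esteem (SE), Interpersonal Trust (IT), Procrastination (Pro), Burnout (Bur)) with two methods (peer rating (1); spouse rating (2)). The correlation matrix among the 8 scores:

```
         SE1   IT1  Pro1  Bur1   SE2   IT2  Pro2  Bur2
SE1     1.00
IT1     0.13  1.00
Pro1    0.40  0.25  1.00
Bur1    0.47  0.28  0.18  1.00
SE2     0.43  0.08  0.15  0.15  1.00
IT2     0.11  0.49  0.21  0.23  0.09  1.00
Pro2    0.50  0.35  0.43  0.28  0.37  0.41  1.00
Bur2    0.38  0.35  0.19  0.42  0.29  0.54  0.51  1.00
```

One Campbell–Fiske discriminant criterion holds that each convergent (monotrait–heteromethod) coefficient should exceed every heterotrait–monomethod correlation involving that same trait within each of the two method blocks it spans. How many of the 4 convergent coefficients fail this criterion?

4

Convergent coefficients and their comparison sets:
SE (methods 1·2): 0.43 vs {0.13, 0.09, 0.40, 0.37, 0.47, 0.29} → fail.
IT (methods 1·2): 0.49 vs {0.13, 0.09, 0.25, 0.41, 0.28, 0.54} → fail.
Pro (methods 1·2): 0.43 vs {0.40, 0.37, 0.25, 0.41, 0.18, 0.51} → fail.
Bur (methods 1·2): 0.42 vs {0.47, 0.29, 0.28, 0.54, 0.18, 0.51} → fail.
4 of 4 fail.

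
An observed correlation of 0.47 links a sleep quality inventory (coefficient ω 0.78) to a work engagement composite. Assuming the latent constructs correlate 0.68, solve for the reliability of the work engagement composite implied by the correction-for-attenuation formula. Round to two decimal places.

0.61

r_true = r_obs / √(r_xx · r_yy) ⇒ 0.68 = 0.47 / √(0.78 · r_yy).
√(0.78 · r_yy) = 0.47 / 0.68 = 0.6912; 0.78 · r_yy = 0.4778; r_yy = 0.4778 / 0.78 ≈ 0.61.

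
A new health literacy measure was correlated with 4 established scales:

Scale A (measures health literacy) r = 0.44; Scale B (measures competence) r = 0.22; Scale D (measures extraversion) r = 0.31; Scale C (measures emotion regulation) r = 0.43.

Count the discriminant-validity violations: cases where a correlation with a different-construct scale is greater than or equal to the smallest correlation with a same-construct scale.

Convergent (same construct = health literacy): Scale A.
Smallest convergent = 0.44. Discriminant values: 0.22, 0.31, 0.43; count ≥ 0.44 → 0.

0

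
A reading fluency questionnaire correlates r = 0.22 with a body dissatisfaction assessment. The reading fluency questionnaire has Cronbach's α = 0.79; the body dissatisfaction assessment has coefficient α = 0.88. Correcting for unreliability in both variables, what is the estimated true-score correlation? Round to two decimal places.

r_true = r_obs / √(r_xx · r_yy) = 0.22 / √(0.79 × 0.88) = 0.22 / √0.6952 = 0.22 / 0.8338 ≈ 0.26.

0.26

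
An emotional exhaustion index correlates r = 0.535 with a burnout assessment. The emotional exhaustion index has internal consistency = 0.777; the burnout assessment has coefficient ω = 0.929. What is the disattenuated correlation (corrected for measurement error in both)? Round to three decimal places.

r_true = r_obs / √(r_xx · r_yy) = 0.535 / √(0.777 × 0.929) = 0.535 / √0.721833 = 0.535 / 0.8496 ≈ 0.630.

0.630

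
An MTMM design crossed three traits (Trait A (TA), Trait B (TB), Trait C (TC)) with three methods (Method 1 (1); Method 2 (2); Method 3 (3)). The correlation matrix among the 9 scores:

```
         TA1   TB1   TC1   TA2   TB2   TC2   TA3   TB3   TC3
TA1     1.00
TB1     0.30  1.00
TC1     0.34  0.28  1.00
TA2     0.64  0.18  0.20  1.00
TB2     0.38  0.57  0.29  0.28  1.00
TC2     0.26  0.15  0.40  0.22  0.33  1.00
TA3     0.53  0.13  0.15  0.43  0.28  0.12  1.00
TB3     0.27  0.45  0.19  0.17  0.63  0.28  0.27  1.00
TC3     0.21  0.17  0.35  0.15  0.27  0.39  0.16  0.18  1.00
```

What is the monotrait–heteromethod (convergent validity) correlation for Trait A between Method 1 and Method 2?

0.64

Same trait (TA), different methods: r(TA1, TA2) = 0.64.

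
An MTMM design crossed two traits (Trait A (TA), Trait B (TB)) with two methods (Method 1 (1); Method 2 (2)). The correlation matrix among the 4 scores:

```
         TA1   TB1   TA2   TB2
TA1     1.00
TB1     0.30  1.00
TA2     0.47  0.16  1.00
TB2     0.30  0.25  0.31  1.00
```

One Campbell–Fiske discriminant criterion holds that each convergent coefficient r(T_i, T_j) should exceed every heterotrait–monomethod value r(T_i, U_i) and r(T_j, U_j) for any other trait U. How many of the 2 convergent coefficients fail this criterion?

1

Convergent coefficients and their comparison sets:
TA (methods 1·2): 0.47 vs {0.30, 0.31} → pass.
TB (methods 1·2): 0.25 vs {0.30, 0.31} → fail.
1 of 2 fail.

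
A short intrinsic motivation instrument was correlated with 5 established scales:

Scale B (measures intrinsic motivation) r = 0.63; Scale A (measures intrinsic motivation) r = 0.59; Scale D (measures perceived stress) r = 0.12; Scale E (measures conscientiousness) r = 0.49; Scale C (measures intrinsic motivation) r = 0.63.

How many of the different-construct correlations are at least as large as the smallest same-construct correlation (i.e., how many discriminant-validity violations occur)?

0

Convergent (same construct = intrinsic motivation): Scale B, Scale A, Scale C.
Smallest convergent = 0.59. Discriminant values: 0.12, 0.49; count ≥ 0.59 → 0.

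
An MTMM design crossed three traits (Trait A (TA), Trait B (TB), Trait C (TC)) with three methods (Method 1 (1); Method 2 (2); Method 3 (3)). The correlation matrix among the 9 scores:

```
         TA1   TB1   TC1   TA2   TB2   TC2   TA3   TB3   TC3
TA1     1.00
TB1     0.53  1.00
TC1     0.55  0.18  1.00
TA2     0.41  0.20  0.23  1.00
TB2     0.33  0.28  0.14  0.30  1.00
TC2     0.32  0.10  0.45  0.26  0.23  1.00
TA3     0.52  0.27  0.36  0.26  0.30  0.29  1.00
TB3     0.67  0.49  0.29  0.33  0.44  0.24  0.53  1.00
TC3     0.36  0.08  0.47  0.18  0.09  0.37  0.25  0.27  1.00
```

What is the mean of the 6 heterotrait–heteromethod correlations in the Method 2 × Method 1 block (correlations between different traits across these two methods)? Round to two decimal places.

HTHM values (method 2 × method 1): 0.20, 0.23, 0.33, 0.14, 0.32, 0.10; mean = 1.32/6 = 0.22.

0.22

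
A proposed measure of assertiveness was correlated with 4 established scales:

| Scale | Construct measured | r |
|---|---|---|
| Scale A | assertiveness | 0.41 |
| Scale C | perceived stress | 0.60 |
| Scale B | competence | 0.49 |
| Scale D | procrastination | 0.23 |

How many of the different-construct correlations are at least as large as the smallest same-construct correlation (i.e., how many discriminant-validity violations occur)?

Convergent (same construct = assertiveness): Scale A.
Smallest convergent = 0.41. Discriminant values: 0.60, 0.49, 0.23; count ≥ 0.41 → 2.

2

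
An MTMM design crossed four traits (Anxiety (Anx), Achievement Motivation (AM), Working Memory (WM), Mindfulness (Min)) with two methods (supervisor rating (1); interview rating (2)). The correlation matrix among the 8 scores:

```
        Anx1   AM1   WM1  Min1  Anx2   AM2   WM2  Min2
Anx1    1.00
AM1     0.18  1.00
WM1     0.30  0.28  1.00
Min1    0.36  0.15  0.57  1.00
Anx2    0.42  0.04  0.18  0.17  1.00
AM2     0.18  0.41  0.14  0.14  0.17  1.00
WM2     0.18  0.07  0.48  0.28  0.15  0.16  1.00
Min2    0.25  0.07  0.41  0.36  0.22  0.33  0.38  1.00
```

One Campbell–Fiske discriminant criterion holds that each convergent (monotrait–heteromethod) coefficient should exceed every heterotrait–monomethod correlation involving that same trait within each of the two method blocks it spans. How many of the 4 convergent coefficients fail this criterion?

2

Each convergent coefficient versus the relevant comparison correlations:
Anx (methods 1·2): 0.42 vs {0.18, 0.17, 0.30, 0.15, 0.36, 0.22} → pass.
AM (methods 1·2): 0.41 vs {0.18, 0.17, 0.28, 0.16, 0.15, 0.33} → pass.
WM (methods 1·2): 0.48 vs {0.30, 0.15, 0.28, 0.16, 0.57, 0.38} → fail.
Min (methods 1·2): 0.36 vs {0.36, 0.22, 0.15, 0.33, 0.57, 0.38} → fail.
2 of 4 fail.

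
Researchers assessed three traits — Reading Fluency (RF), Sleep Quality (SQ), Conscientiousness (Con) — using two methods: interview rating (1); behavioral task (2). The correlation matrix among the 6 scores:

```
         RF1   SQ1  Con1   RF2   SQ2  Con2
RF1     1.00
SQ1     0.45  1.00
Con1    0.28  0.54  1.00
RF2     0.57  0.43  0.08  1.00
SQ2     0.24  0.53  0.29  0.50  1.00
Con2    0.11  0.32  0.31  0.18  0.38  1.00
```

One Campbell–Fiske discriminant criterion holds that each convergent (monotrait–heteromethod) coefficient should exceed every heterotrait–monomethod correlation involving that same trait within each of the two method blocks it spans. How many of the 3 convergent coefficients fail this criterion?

2

Each convergent coefficient versus the relevant comparison correlations:
RF (methods 1·2): 0.57 vs {0.45, 0.50, 0.28, 0.18} → pass.
SQ (methods 1·2): 0.53 vs {0.45, 0.50, 0.54, 0.38} → fail.
Con (methods 1·2): 0.31 vs {0.28, 0.18, 0.54, 0.38} → fail.
2 of 3 fail.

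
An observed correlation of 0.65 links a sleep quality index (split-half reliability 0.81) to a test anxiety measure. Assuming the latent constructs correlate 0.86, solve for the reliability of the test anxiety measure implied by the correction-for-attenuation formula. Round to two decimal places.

r_true = r_obs / √(r_xx · r_yy) ⇒ 0.86 = 0.65 / √(0.81 · r_yy).
√(0.81 · r_yy) = 0.65 / 0.86 = 0.7558; 0.81 · r_yy = 0.5712; r_yy = 0.5712 / 0.81 ≈ 0.71.

0.71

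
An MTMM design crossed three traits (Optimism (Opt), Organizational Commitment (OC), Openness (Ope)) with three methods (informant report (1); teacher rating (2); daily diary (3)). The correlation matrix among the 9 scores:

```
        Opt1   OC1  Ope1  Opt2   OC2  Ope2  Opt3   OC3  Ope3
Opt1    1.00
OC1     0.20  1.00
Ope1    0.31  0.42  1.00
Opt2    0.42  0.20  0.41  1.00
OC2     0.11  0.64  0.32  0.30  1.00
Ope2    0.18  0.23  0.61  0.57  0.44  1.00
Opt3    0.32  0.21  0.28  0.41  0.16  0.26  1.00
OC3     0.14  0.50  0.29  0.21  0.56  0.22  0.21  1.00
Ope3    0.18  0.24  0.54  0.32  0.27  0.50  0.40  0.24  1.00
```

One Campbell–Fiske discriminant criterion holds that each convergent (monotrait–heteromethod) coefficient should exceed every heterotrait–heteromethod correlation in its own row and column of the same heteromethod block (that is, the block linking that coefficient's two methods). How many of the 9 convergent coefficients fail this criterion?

0

Checking each validity diagonal entry against its comparison values:
Opt (methods 1·2): 0.42 vs {0.11, 0.20, 0.18, 0.41} → pass.
Opt (methods 1·3): 0.32 vs {0.14, 0.21, 0.18, 0.28} → pass.
Opt (methods 2·3): 0.41 vs {0.21, 0.16, 0.32, 0.26} → pass.
OC (methods 1·2): 0.64 vs {0.20, 0.11, 0.23, 0.32} → pass.
OC (methods 1·3): 0.50 vs {0.21, 0.14, 0.24, 0.29} → pass.
OC (methods 2·3): 0.56 vs {0.16, 0.21, 0.27, 0.22} → pass.
Ope (methods 1·2): 0.61 vs {0.41, 0.18, 0.32, 0.23} → pass.
Ope (methods 1·3): 0.54 vs {0.28, 0.18, 0.29, 0.24} → pass.
Ope (methods 2·3): 0.50 vs {0.26, 0.32, 0.22, 0.27} → pass.
0 of 9 fail.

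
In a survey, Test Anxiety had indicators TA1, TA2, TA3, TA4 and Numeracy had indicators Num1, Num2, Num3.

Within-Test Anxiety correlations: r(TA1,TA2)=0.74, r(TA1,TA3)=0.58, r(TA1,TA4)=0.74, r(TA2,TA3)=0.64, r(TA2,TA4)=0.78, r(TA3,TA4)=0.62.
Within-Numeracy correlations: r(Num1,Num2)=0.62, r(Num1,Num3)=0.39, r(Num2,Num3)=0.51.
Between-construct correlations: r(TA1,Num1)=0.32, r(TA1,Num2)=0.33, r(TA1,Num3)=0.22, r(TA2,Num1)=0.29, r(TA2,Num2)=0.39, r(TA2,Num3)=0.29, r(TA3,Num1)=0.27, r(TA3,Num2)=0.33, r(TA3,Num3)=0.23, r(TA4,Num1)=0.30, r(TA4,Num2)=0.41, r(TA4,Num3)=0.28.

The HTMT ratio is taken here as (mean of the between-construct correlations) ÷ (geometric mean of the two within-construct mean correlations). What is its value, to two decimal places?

0.52

Between-construct mean = 3.66/12 = 0.3050.
Mean within-TA = 4.10/6 = 0.6833; mean within-Num = 1.52/3 = 0.5067.
Geometric mean = √(0.6833 × 0.5067) = 0.5884.
HTMT = 0.3050 / 0.5884 = 0.52.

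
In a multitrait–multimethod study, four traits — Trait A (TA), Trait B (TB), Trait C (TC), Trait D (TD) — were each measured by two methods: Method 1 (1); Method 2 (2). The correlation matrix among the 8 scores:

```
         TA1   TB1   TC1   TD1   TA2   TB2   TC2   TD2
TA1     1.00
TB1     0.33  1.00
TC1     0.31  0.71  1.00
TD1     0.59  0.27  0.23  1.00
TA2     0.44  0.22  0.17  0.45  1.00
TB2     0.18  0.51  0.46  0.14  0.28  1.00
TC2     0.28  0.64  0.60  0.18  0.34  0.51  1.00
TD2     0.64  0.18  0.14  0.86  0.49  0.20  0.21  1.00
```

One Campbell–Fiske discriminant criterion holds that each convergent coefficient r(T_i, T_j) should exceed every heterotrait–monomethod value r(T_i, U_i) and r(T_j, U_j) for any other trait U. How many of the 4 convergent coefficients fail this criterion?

Convergent coefficients and their comparison sets:
TA (methods 1·2): 0.44 vs {0.33, 0.28, 0.31, 0.34, 0.59, 0.49} → fail.
TB (methods 1·2): 0.51 vs {0.33, 0.28, 0.71, 0.51, 0.27, 0.20} → fail.
TC (methods 1·2): 0.60 vs {0.31, 0.34, 0.71, 0.51, 0.23, 0.21} → fail.
TD (methods 1·2): 0.86 vs {0.59, 0.49, 0.27, 0.20, 0.23, 0.21} → pass.
3 of 4 fail.

3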